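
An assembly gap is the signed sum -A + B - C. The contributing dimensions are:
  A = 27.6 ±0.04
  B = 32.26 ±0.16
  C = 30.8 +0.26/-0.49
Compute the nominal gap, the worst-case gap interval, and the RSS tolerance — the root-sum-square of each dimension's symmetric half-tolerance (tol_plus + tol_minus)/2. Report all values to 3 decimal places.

nominal=-26.140 wc=[-26.600,-25.450] rss=0.410

Stack each dimension's contribution:
  -A: nom -27.600 → Σnom=-27.600; wc +0.040/-0.040 → slack +0.040/-0.040; half-tol=0.040, Σhalf²=0.001600
  +B: nom +32.260 → Σnom=4.660; wc +0.160/-0.160 → slack +0.200/-0.200; half-tol=0.160, Σhalf²=0.027200
  -C: nom -30.800 → Σnom=-26.140; wc +0.490/-0.260 → slack +0.690/-0.460; half-tol=0.375, Σhalf²=0.167825
Nominal = -26.140. Worst-case = [-26.140 - 0.460, -26.140 + 0.690] = [-26.600, -25.450]. RSS = √0.167825 = 0.410.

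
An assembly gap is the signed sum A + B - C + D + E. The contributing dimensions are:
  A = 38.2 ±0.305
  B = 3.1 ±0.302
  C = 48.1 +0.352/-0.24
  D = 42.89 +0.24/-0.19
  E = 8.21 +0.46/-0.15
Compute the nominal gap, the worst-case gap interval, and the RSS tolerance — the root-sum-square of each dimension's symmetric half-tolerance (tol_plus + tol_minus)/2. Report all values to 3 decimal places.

Stack each dimension's contribution:
  +A: nom +38.200 → Σnom=38.200; wc +0.305/-0.305 → slack +0.305/-0.305; half-tol=0.305, Σhalf²=0.093025
  +B: nom +3.100 → Σnom=41.300; wc +0.302/-0.302 → slack +0.607/-0.607; half-tol=0.302, Σhalf²=0.184229
  -C: nom -48.100 → Σnom=-6.800; wc +0.240/-0.352 → slack +0.847/-0.959; half-tol=0.296, Σhalf²=0.271845
  +D: nom +42.890 → Σnom=36.090; wc +0.240/-0.190 → slack +1.087/-1.149; half-tol=0.215, Σhalf²=0.318070
  +E: nom +8.210 → Σnom=44.300; wc +0.460/-0.150 → slack +1.547/-1.299; half-tol=0.305, Σhalf²=0.411095
Nominal = 44.300. Worst-case = [44.300 - 1.299, 44.300 + 1.547] = [43.001, 45.847]. RSS = √0.411095 = 0.641.

nominal=44.300 wc=[43.001,45.847] rss=0.641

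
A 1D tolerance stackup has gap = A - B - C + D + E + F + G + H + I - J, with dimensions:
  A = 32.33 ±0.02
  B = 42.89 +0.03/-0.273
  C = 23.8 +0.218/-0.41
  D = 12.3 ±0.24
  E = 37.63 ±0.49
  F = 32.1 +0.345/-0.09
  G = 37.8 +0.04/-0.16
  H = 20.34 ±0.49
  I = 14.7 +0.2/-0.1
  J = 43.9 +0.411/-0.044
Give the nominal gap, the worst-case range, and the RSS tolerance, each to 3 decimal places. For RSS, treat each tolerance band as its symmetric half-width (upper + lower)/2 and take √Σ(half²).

nominal=76.610 wc=[74.361,79.162] rss=0.890

Stack each dimension's contribution:
  +A: nom +32.330 → Σnom=32.330; wc +0.020/-0.020 → slack +0.020/-0.020; half-tol=0.020, Σhalf²=0.000400
  -B: nom -42.890 → Σnom=-10.560; wc +0.273/-0.030 → slack +0.293/-0.050; half-tol=0.152, Σhalf²=0.023352
  -C: nom -23.800 → Σnom=-34.360; wc +0.410/-0.218 → slack +0.703/-0.268; half-tol=0.314, Σhalf²=0.121948
  +D: nom +12.300 → Σnom=-22.060; wc +0.240/-0.240 → slack +0.943/-0.508; half-tol=0.240, Σhalf²=0.179548
  +E: nom +37.630 → Σnom=15.570; wc +0.490/-0.490 → slack +1.433/-0.998; half-tol=0.490, Σhalf²=0.419648
  +F: nom +32.100 → Σnom=47.670; wc +0.345/-0.090 → slack +1.778/-1.088; half-tol=0.217, Σhalf²=0.466954
  +G: nom +37.800 → Σnom=85.470; wc +0.040/-0.160 → slack +1.818/-1.248; half-tol=0.100, Σhalf²=0.476955
  +H: nom +20.340 → Σnom=105.810; wc +0.490/-0.490 → slack +2.308/-1.738; half-tol=0.490, Σhalf²=0.717054
  +I: nom +14.700 → Σnom=120.510; wc +0.200/-0.100 → slack +2.508/-1.838; half-tol=0.150, Σhalf²=0.739554
  -J: nom -43.900 → Σnom=76.610; wc +0.044/-0.411 → slack +2.552/-2.249; half-tol=0.227, Σhalf²=0.791311
Nominal = 76.610. Worst-case = [76.610 - 2.249, 76.610 + 2.552] = [74.361, 79.162]. RSS = √0.791311 = 0.890.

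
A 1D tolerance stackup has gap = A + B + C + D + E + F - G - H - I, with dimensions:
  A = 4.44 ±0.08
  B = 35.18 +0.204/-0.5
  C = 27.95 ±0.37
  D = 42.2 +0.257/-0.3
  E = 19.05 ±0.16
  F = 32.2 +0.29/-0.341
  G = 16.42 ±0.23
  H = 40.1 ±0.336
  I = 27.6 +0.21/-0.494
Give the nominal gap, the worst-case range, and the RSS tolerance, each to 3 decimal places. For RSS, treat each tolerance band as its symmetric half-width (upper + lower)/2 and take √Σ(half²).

nominal=76.900 wc=[74.373,79.321] rss=0.872

Stack each dimension's contribution:
  +A: nom +4.440 → Σnom=4.440; wc +0.080/-0.080 → slack +0.080/-0.080; half-tol=0.080, Σhalf²=0.006400
  +B: nom +35.180 → Σnom=39.620; wc +0.204/-0.500 → slack +0.284/-0.580; half-tol=0.352, Σhalf²=0.130304
  +C: nom +27.950 → Σnom=67.570; wc +0.370/-0.370 → slack +0.654/-0.950; half-tol=0.370, Σhalf²=0.267204
  +D: nom +42.200 → Σnom=109.770; wc +0.257/-0.300 → slack +0.911/-1.250; half-tol=0.278, Σhalf²=0.344766
  +E: nom +19.050 → Σnom=128.820; wc +0.160/-0.160 → slack +1.071/-1.410; half-tol=0.160, Σhalf²=0.370366
  +F: nom +32.200 → Σnom=161.020; wc +0.290/-0.341 → slack +1.361/-1.751; half-tol=0.316, Σhalf²=0.469907
  -G: nom -16.420 → Σnom=144.600; wc +0.230/-0.230 → slack +1.591/-1.981; half-tol=0.230, Σhalf²=0.522806
  -H: nom -40.100 → Σnom=104.500; wc +0.336/-0.336 → slack +1.927/-2.317; half-tol=0.336, Σhalf²=0.635702
  -I: nom -27.600 → Σnom=76.900; wc +0.494/-0.210 → slack +2.421/-2.527; half-tol=0.352, Σhalf²=0.759606
Nominal = 76.900. Worst-case = [76.900 - 2.527, 76.900 + 2.421] = [74.373, 79.321]. RSS = √0.759606 = 0.872.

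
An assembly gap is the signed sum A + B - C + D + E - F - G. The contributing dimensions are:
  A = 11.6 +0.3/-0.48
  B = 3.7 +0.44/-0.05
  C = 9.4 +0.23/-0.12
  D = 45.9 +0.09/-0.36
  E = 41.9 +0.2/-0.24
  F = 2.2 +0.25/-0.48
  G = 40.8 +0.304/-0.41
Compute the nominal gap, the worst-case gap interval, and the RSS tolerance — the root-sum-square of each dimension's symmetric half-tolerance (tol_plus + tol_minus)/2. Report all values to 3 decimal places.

Stack each dimension's contribution:
  +A: nom +11.600 → Σnom=11.600; wc +0.300/-0.480 → slack +0.300/-0.480; half-tol=0.390, Σhalf²=0.152100
  +B: nom +3.700 → Σnom=15.300; wc +0.440/-0.050 → slack +0.740/-0.530; half-tol=0.245, Σhalf²=0.212125
  -C: nom -9.400 → Σnom=5.900; wc +0.120/-0.230 → slack +0.860/-0.760; half-tol=0.175, Σhalf²=0.242750
  +D: nom +45.900 → Σnom=51.800; wc +0.090/-0.360 → slack +0.950/-1.120; half-tol=0.225, Σhalf²=0.293375
  +E: nom +41.900 → Σnom=93.700; wc +0.200/-0.240 → slack +1.150/-1.360; half-tol=0.220, Σhalf²=0.341775
  -F: nom -2.200 → Σnom=91.500; wc +0.480/-0.250 → slack +1.630/-1.610; half-tol=0.365, Σhalf²=0.475000
  -G: nom -40.800 → Σnom=50.700; wc +0.410/-0.304 → slack +2.040/-1.914; half-tol=0.357, Σhalf²=0.602449
Nominal = 50.700. Worst-case = [50.700 - 1.914, 50.700 + 2.040] = [48.786, 52.740]. RSS = √0.602449 = 0.776.

nominal=50.700 wc=[48.786,52.740] rss=0.776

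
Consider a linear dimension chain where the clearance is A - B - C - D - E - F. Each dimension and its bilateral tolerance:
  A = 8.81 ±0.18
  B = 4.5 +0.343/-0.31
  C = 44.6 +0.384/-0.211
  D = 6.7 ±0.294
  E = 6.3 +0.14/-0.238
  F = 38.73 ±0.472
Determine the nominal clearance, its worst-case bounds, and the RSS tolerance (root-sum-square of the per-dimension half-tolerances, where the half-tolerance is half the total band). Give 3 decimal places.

Stack each dimension's contribution:
  +A: nom +8.810 → Σnom=8.810; wc +0.180/-0.180 → slack +0.180/-0.180; half-tol=0.180, Σhalf²=0.032400
  -B: nom -4.500 → Σnom=4.310; wc +0.310/-0.343 → slack +0.490/-0.523; half-tol=0.327, Σhalf²=0.139002
  -C: nom -44.600 → Σnom=-40.290; wc +0.211/-0.384 → slack +0.701/-0.907; half-tol=0.297, Σhalf²=0.227509
  -D: nom -6.700 → Σnom=-46.990; wc +0.294/-0.294 → slack +0.995/-1.201; half-tol=0.294, Σhalf²=0.313944
  -E: nom -6.300 → Σnom=-53.290; wc +0.238/-0.140 → slack +1.233/-1.341; half-tol=0.189, Σhalf²=0.349665
  -F: nom -38.730 → Σnom=-92.020; wc +0.472/-0.472 → slack +1.705/-1.813; half-tol=0.472, Σhalf²=0.572449
Nominal = -92.020. Worst-case = [-92.020 - 1.813, -92.020 + 1.705] = [-93.833, -90.315]. RSS = √0.572449 = 0.757.

nominal=-92.020 wc=[-93.833,-90.315] rss=0.757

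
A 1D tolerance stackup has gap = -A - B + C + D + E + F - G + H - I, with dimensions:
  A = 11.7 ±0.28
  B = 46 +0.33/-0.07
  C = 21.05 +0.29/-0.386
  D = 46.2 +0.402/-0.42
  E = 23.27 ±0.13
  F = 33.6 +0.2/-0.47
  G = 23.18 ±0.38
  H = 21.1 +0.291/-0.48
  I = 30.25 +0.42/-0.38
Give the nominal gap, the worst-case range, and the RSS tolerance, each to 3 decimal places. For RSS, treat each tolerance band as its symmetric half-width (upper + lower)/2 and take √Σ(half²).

Stack each dimension's contribution:
  -A: nom -11.700 → Σnom=-11.700; wc +0.280/-0.280 → slack +0.280/-0.280; half-tol=0.280, Σhalf²=0.078400
  -B: nom -46.000 → Σnom=-57.700; wc +0.070/-0.330 → slack +0.350/-0.610; half-tol=0.200, Σhalf²=0.118400
  +C: nom +21.050 → Σnom=-36.650; wc +0.290/-0.386 → slack +0.640/-0.996; half-tol=0.338, Σhalf²=0.232644
  +D: nom +46.200 → Σnom=9.550; wc +0.402/-0.420 → slack +1.042/-1.416; half-tol=0.411, Σhalf²=0.401565
  +E: nom +23.270 → Σnom=32.820; wc +0.130/-0.130 → slack +1.172/-1.546; half-tol=0.130, Σhalf²=0.418465
  +F: nom +33.600 → Σnom=66.420; wc +0.200/-0.470 → slack +1.372/-2.016; half-tol=0.335, Σhalf²=0.530690
  -G: nom -23.180 → Σnom=43.240; wc +0.380/-0.380 → slack +1.752/-2.396; half-tol=0.380, Σhalf²=0.675090
  +H: nom +21.100 → Σnom=64.340; wc +0.291/-0.480 → slack +2.043/-2.876; half-tol=0.385, Σhalf²=0.823700
  -I: nom -30.250 → Σnom=34.090; wc +0.380/-0.420 → slack +2.423/-3.296; half-tol=0.400, Σhalf²=0.983700
Nominal = 34.090. Worst-case = [34.090 - 3.296, 34.090 + 2.423] = [30.794, 36.513]. RSS = √0.983700 = 0.992.

nominal=34.090 wc=[30.794,36.513] rss=0.992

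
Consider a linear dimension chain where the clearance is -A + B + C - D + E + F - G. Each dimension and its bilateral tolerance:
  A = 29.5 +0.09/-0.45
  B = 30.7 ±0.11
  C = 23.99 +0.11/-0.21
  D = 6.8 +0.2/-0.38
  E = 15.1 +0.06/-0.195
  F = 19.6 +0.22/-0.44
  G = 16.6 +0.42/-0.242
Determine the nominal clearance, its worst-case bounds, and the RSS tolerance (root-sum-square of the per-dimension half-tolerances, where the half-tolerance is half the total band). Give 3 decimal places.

Stack each dimension's contribution:
  -A: nom -29.500 → Σnom=-29.500; wc +0.450/-0.090 → slack +0.450/-0.090; half-tol=0.270, Σhalf²=0.072900
  +B: nom +30.700 → Σnom=1.200; wc +0.110/-0.110 → slack +0.560/-0.200; half-tol=0.110, Σhalf²=0.085000
  +C: nom +23.990 → Σnom=25.190; wc +0.110/-0.210 → slack +0.670/-0.410; half-tol=0.160, Σhalf²=0.110600
  -D: nom -6.800 → Σnom=18.390; wc +0.380/-0.200 → slack +1.050/-0.610; half-tol=0.290, Σhalf²=0.194700
  +E: nom +15.100 → Σnom=33.490; wc +0.060/-0.195 → slack +1.110/-0.805; half-tol=0.128, Σhalf²=0.210956
  +F: nom +19.600 → Σnom=53.090; wc +0.220/-0.440 → slack +1.330/-1.245; half-tol=0.330, Σhalf²=0.319856
  -G: nom -16.600 → Σnom=36.490; wc +0.242/-0.420 → slack +1.572/-1.665; half-tol=0.331, Σhalf²=0.429417
Nominal = 36.490. Worst-case = [36.490 - 1.665, 36.490 + 1.572] = [34.825, 38.062]. RSS = √0.429417 = 0.655.

nominal=36.490 wc=[34.825,38.062] rss=0.655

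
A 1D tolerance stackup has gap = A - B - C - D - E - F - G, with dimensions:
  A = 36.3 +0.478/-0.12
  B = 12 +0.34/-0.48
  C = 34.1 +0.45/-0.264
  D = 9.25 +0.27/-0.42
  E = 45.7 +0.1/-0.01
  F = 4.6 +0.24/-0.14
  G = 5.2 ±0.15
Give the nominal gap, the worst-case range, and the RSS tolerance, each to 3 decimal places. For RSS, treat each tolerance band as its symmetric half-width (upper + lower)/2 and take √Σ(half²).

Stack each dimension's contribution:
  +A: nom +36.300 → Σnom=36.300; wc +0.478/-0.120 → slack +0.478/-0.120; half-tol=0.299, Σhalf²=0.089401
  -B: nom -12.000 → Σnom=24.300; wc +0.480/-0.340 → slack +0.958/-0.460; half-tol=0.410, Σhalf²=0.257501
  -C: nom -34.100 → Σnom=-9.800; wc +0.264/-0.450 → slack +1.222/-0.910; half-tol=0.357, Σhalf²=0.384950
  -D: nom -9.250 → Σnom=-19.050; wc +0.420/-0.270 → slack +1.642/-1.180; half-tol=0.345, Σhalf²=0.503975
  -E: nom -45.700 → Σnom=-64.750; wc +0.010/-0.100 → slack +1.652/-1.280; half-tol=0.055, Σhalf²=0.507000
  -F: nom -4.600 → Σnom=-69.350; wc +0.140/-0.240 → slack +1.792/-1.520; half-tol=0.190, Σhalf²=0.543100
  -G: nom -5.200 → Σnom=-74.550; wc +0.150/-0.150 → slack +1.942/-1.670; half-tol=0.150, Σhalf²=0.565600
Nominal = -74.550. Worst-case = [-74.550 - 1.670, -74.550 + 1.942] = [-76.220, -72.608]. RSS = √0.565600 = 0.752.

nominal=-74.550 wc=[-76.220,-72.608] rss=0.752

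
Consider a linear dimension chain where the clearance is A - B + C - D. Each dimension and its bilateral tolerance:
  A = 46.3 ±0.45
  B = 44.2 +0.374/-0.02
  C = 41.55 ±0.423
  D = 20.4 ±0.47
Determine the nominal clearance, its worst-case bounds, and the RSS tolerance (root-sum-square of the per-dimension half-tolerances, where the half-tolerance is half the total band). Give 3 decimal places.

Stack each dimension's contribution:
  +A: nom +46.300 → Σnom=46.300; wc +0.450/-0.450 → slack +0.450/-0.450; half-tol=0.450, Σhalf²=0.202500
  -B: nom -44.200 → Σnom=2.100; wc +0.020/-0.374 → slack +0.470/-0.824; half-tol=0.197, Σhalf²=0.241309
  +C: nom +41.550 → Σnom=43.650; wc +0.423/-0.423 → slack +0.893/-1.247; half-tol=0.423, Σhalf²=0.420238
  -D: nom -20.400 → Σnom=23.250; wc +0.470/-0.470 → slack +1.363/-1.717; half-tol=0.470, Σhalf²=0.641138
Nominal = 23.250. Worst-case = [23.250 - 1.717, 23.250 + 1.363] = [21.533, 24.613]. RSS = √0.641138 = 0.801.

nominal=23.250 wc=[21.533,24.613] rss=0.801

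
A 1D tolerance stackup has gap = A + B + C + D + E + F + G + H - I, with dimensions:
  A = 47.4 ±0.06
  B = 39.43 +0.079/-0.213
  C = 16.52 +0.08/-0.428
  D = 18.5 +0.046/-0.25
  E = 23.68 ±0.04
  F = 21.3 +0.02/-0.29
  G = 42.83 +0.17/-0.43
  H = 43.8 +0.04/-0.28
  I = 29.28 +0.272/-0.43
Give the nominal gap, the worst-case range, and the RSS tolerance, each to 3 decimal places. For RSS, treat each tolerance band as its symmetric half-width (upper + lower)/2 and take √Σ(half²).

nominal=224.180 wc=[221.917,225.145] rss=0.613

Stack each dimension's contribution:
  +A: nom +47.400 → Σnom=47.400; wc +0.060/-0.060 → slack +0.060/-0.060; half-tol=0.060, Σhalf²=0.003600
  +B: nom +39.430 → Σnom=86.830; wc +0.079/-0.213 → slack +0.139/-0.273; half-tol=0.146, Σhalf²=0.024916
  +C: nom +16.520 → Σnom=103.350; wc +0.080/-0.428 → slack +0.219/-0.701; half-tol=0.254, Σhalf²=0.089432
  +D: nom +18.500 → Σnom=121.850; wc +0.046/-0.250 → slack +0.265/-0.951; half-tol=0.148, Σhalf²=0.111336
  +E: nom +23.680 → Σnom=145.530; wc +0.040/-0.040 → slack +0.305/-0.991; half-tol=0.040, Σhalf²=0.112936
  +F: nom +21.300 → Σnom=166.830; wc +0.020/-0.290 → slack +0.325/-1.281; half-tol=0.155, Σhalf²=0.136961
  +G: nom +42.830 → Σnom=209.660; wc +0.170/-0.430 → slack +0.495/-1.711; half-tol=0.300, Σhalf²=0.226961
  +H: nom +43.800 → Σnom=253.460; wc +0.040/-0.280 → slack +0.535/-1.991; half-tol=0.160, Σhalf²=0.252561
  -I: nom -29.280 → Σnom=224.180; wc +0.430/-0.272 → slack +0.965/-2.263; half-tol=0.351, Σhalf²=0.375762
Nominal = 224.180. Worst-case = [224.180 - 2.263, 224.180 + 0.965] = [221.917, 225.145]. RSS = √0.375762 = 0.613.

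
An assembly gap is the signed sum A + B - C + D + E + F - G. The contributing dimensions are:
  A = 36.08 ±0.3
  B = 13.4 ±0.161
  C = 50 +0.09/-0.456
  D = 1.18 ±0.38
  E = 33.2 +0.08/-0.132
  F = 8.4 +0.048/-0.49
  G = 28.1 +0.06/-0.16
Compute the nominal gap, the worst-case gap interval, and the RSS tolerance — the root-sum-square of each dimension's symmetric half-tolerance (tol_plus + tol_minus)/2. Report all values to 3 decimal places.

Stack each dimension's contribution:
  +A: nom +36.080 → Σnom=36.080; wc +0.300/-0.300 → slack +0.300/-0.300; half-tol=0.300, Σhalf²=0.090000
  +B: nom +13.400 → Σnom=49.480; wc +0.161/-0.161 → slack +0.461/-0.461; half-tol=0.161, Σhalf²=0.115921
  -C: nom -50.000 → Σnom=-0.520; wc +0.456/-0.090 → slack +0.917/-0.551; half-tol=0.273, Σhalf²=0.190450
  +D: nom +1.180 → Σnom=0.660; wc +0.380/-0.380 → slack +1.297/-0.931; half-tol=0.380, Σhalf²=0.334850
  +E: nom +33.200 → Σnom=33.860; wc +0.080/-0.132 → slack +1.377/-1.063; half-tol=0.106, Σhalf²=0.346086
  +F: nom +8.400 → Σnom=42.260; wc +0.048/-0.490 → slack +1.425/-1.553; half-tol=0.269, Σhalf²=0.418447
  -G: nom -28.100 → Σnom=14.160; wc +0.160/-0.060 → slack +1.585/-1.613; half-tol=0.110, Σhalf²=0.430547
Nominal = 14.160. Worst-case = [14.160 - 1.613, 14.160 + 1.585] = [12.547, 15.745]. RSS = √0.430547 = 0.656.

nominal=14.160 wc=[12.547,15.745] rss=0.656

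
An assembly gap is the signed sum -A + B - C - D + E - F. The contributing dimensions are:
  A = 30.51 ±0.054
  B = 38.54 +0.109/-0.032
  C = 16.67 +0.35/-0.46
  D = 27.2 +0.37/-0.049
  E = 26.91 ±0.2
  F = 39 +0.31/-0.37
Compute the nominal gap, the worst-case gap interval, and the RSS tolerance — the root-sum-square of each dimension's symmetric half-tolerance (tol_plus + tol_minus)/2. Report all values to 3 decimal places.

Stack each dimension's contribution:
  -A: nom -30.510 → Σnom=-30.510; wc +0.054/-0.054 → slack +0.054/-0.054; half-tol=0.054, Σhalf²=0.002916
  +B: nom +38.540 → Σnom=8.030; wc +0.109/-0.032 → slack +0.163/-0.086; half-tol=0.071, Σhalf²=0.007886
  -C: nom -16.670 → Σnom=-8.640; wc +0.460/-0.350 → slack +0.623/-0.436; half-tol=0.405, Σhalf²=0.171911
  -D: nom -27.200 → Σnom=-35.840; wc +0.049/-0.370 → slack +0.672/-0.806; half-tol=0.209, Σhalf²=0.215802
  +E: nom +26.910 → Σnom=-8.930; wc +0.200/-0.200 → slack +0.872/-1.006; half-tol=0.200, Σhalf²=0.255802
  -F: nom -39.000 → Σnom=-47.930; wc +0.370/-0.310 → slack +1.242/-1.316; half-tol=0.340, Σhalf²=0.371401
Nominal = -47.930. Worst-case = [-47.930 - 1.316, -47.930 + 1.242] = [-49.246, -46.688]. RSS = √0.371401 = 0.609.

nominal=-47.930 wc=[-49.246,-46.688] rss=0.609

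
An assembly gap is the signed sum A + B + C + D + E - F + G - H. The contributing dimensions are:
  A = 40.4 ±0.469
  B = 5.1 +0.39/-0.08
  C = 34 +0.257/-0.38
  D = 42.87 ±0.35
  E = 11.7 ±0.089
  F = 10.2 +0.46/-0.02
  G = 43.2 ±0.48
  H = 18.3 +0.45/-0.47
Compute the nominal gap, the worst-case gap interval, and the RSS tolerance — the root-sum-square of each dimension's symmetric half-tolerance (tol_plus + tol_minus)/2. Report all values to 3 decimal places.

nominal=148.770 wc=[146.012,151.295] rss=1.003

Stack each dimension's contribution:
  +A: nom +40.400 → Σnom=40.400; wc +0.469/-0.469 → slack +0.469/-0.469; half-tol=0.469, Σhalf²=0.219961
  +B: nom +5.100 → Σnom=45.500; wc +0.390/-0.080 → slack +0.859/-0.549; half-tol=0.235, Σhalf²=0.275186
  +C: nom +34.000 → Σnom=79.500; wc +0.257/-0.380 → slack +1.116/-0.929; half-tol=0.319, Σhalf²=0.376628
  +D: nom +42.870 → Σnom=122.370; wc +0.350/-0.350 → slack +1.466/-1.279; half-tol=0.350, Σhalf²=0.499128
  +E: nom +11.700 → Σnom=134.070; wc +0.089/-0.089 → slack +1.555/-1.368; half-tol=0.089, Σhalf²=0.507049
  -F: nom -10.200 → Σnom=123.870; wc +0.020/-0.460 → slack +1.575/-1.828; half-tol=0.240, Σhalf²=0.564649
  +G: nom +43.200 → Σnom=167.070; wc +0.480/-0.480 → slack +2.055/-2.308; half-tol=0.480, Σhalf²=0.795049
  -H: nom -18.300 → Σnom=148.770; wc +0.470/-0.450 → slack +2.525/-2.758; half-tol=0.460, Σhalf²=1.006649
Nominal = 148.770. Worst-case = [148.770 - 2.758, 148.770 + 2.525] = [146.012, 151.295]. RSS = √1.006649 = 1.003.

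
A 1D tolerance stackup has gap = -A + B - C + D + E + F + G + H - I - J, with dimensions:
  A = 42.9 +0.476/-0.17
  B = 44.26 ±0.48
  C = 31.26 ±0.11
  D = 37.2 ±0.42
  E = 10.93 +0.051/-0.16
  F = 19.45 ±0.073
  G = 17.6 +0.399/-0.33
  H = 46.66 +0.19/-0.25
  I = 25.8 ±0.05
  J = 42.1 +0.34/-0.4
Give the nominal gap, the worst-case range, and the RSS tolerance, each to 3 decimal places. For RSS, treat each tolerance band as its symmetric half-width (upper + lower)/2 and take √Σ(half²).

nominal=34.040 wc=[31.351,36.383] rss=0.928

Stack each dimension's contribution:
  -A: nom -42.900 → Σnom=-42.900; wc +0.170/-0.476 → slack +0.170/-0.476; half-tol=0.323, Σhalf²=0.104329
  +B: nom +44.260 → Σnom=1.360; wc +0.480/-0.480 → slack +0.650/-0.956; half-tol=0.480, Σhalf²=0.334729
  -C: nom -31.260 → Σnom=-29.900; wc +0.110/-0.110 → slack +0.760/-1.066; half-tol=0.110, Σhalf²=0.346829
  +D: nom +37.200 → Σnom=7.300; wc +0.420/-0.420 → slack +1.180/-1.486; half-tol=0.420, Σhalf²=0.523229
  +E: nom +10.930 → Σnom=18.230; wc +0.051/-0.160 → slack +1.231/-1.646; half-tol=0.105, Σhalf²=0.534359
  +F: nom +19.450 → Σnom=37.680; wc +0.073/-0.073 → slack +1.304/-1.719; half-tol=0.073, Σhalf²=0.539688
  +G: nom +17.600 → Σnom=55.280; wc +0.399/-0.330 → slack +1.703/-2.049; half-tol=0.365, Σhalf²=0.672548
  +H: nom +46.660 → Σnom=101.940; wc +0.190/-0.250 → slack +1.893/-2.299; half-tol=0.220, Σhalf²=0.720948
  -I: nom -25.800 → Σnom=76.140; wc +0.050/-0.050 → slack +1.943/-2.349; half-tol=0.050, Σhalf²=0.723448
  -J: nom -42.100 → Σnom=34.040; wc +0.400/-0.340 → slack +2.343/-2.689; half-tol=0.370, Σhalf²=0.860348
Nominal = 34.040. Worst-case = [34.040 - 2.689, 34.040 + 2.343] = [31.351, 36.383]. RSS = √0.860348 = 0.928.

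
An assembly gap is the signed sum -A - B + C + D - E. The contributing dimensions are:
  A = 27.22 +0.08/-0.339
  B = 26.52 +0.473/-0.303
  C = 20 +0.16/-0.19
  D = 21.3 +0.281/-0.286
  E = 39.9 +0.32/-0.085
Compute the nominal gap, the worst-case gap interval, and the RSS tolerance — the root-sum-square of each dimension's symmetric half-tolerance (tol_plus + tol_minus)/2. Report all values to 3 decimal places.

nominal=-52.340 wc=[-53.689,-51.172] rss=0.589

Stack each dimension's contribution:
  -A: nom -27.220 → Σnom=-27.220; wc +0.339/-0.080 → slack +0.339/-0.080; half-tol=0.210, Σhalf²=0.043890
  -B: nom -26.520 → Σnom=-53.740; wc +0.303/-0.473 → slack +0.642/-0.553; half-tol=0.388, Σhalf²=0.194434
  +C: nom +20.000 → Σnom=-33.740; wc +0.160/-0.190 → slack +0.802/-0.743; half-tol=0.175, Σhalf²=0.225059
  +D: nom +21.300 → Σnom=-12.440; wc +0.281/-0.286 → slack +1.083/-1.029; half-tol=0.283, Σhalf²=0.305432
  -E: nom -39.900 → Σnom=-52.340; wc +0.085/-0.320 → slack +1.168/-1.349; half-tol=0.203, Σhalf²=0.346438
Nominal = -52.340. Worst-case = [-52.340 - 1.349, -52.340 + 1.168] = [-53.689, -51.172]. RSS = √0.346438 = 0.589.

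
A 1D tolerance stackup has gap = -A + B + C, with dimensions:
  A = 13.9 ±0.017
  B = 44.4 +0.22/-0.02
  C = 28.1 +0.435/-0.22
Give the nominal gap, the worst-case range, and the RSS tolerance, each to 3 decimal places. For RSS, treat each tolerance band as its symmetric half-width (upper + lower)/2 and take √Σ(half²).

nominal=58.600 wc=[58.343,59.272] rss=0.349

Stack each dimension's contribution:
  -A: nom -13.900 → Σnom=-13.900; wc +0.017/-0.017 → slack +0.017/-0.017; half-tol=0.017, Σhalf²=0.000289
  +B: nom +44.400 → Σnom=30.500; wc +0.220/-0.020 → slack +0.237/-0.037; half-tol=0.120, Σhalf²=0.014689
  +C: nom +28.100 → Σnom=58.600; wc +0.435/-0.220 → slack +0.672/-0.257; half-tol=0.328, Σhalf²=0.121945
Nominal = 58.600. Worst-case = [58.600 - 0.257, 58.600 + 0.672] = [58.343, 59.272]. RSS = √0.121945 = 0.349.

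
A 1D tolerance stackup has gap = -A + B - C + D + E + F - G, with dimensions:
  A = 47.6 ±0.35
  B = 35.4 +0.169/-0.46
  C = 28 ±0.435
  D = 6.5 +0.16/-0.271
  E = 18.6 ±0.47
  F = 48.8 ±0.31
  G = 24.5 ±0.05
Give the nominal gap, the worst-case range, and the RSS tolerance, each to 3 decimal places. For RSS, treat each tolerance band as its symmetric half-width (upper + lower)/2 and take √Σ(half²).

nominal=9.200 wc=[6.854,11.144] rss=0.881

Stack each dimension's contribution:
  -A: nom -47.600 → Σnom=-47.600; wc +0.350/-0.350 → slack +0.350/-0.350; half-tol=0.350, Σhalf²=0.122500
  +B: nom +35.400 → Σnom=-12.200; wc +0.169/-0.460 → slack +0.519/-0.810; half-tol=0.315, Σhalf²=0.221410
  -C: nom -28.000 → Σnom=-40.200; wc +0.435/-0.435 → slack +0.954/-1.245; half-tol=0.435, Σhalf²=0.410635
  +D: nom +6.500 → Σnom=-33.700; wc +0.160/-0.271 → slack +1.114/-1.516; half-tol=0.216, Σhalf²=0.457076
  +E: nom +18.600 → Σnom=-15.100; wc +0.470/-0.470 → slack +1.584/-1.986; half-tol=0.470, Σhalf²=0.677976
  +F: nom +48.800 → Σnom=33.700; wc +0.310/-0.310 → slack +1.894/-2.296; half-tol=0.310, Σhalf²=0.774076
  -G: nom -24.500 → Σnom=9.200; wc +0.050/-0.050 → slack +1.944/-2.346; half-tol=0.050, Σhalf²=0.776575
Nominal = 9.200. Worst-case = [9.200 - 2.346, 9.200 + 1.944] = [6.854, 11.144]. RSS = √0.776575 = 0.881.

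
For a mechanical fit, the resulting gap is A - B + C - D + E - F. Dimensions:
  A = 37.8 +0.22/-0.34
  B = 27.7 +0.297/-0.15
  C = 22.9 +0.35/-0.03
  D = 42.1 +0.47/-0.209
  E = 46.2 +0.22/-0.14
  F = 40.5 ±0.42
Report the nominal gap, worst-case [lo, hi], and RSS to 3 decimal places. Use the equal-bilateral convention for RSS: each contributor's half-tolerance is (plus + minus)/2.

Stack each dimension's contribution:
  +A: nom +37.800 → Σnom=37.800; wc +0.220/-0.340 → slack +0.220/-0.340; half-tol=0.280, Σhalf²=0.078400
  -B: nom -27.700 → Σnom=10.100; wc +0.150/-0.297 → slack +0.370/-0.637; half-tol=0.223, Σhalf²=0.128352
  +C: nom +22.900 → Σnom=33.000; wc +0.350/-0.030 → slack +0.720/-0.667; half-tol=0.190, Σhalf²=0.164452
  -D: nom -42.100 → Σnom=-9.100; wc +0.209/-0.470 → slack +0.929/-1.137; half-tol=0.339, Σhalf²=0.279712
  +E: nom +46.200 → Σnom=37.100; wc +0.220/-0.140 → slack +1.149/-1.277; half-tol=0.180, Σhalf²=0.312112
  -F: nom -40.500 → Σnom=-3.400; wc +0.420/-0.420 → slack +1.569/-1.697; half-tol=0.420, Σhalf²=0.488512
Nominal = -3.400. Worst-case = [-3.400 - 1.697, -3.400 + 1.569] = [-5.097, -1.831]. RSS = √0.488512 = 0.699.

nominal=-3.400 wc=[-5.097,-1.831] rss=0.699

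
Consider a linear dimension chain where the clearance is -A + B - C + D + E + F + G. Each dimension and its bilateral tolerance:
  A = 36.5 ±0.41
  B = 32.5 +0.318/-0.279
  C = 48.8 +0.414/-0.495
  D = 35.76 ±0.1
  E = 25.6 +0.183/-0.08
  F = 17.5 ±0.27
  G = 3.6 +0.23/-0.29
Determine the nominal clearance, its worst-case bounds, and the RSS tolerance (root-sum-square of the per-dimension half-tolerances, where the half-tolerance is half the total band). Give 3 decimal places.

nominal=29.660 wc=[27.817,31.666] rss=0.795

Stack each dimension's contribution:
  -A: nom -36.500 → Σnom=-36.500; wc +0.410/-0.410 → slack +0.410/-0.410; half-tol=0.410, Σhalf²=0.168100
  +B: nom +32.500 → Σnom=-4.000; wc +0.318/-0.279 → slack +0.728/-0.689; half-tol=0.298, Σhalf²=0.257202
  -C: nom -48.800 → Σnom=-52.800; wc +0.495/-0.414 → slack +1.223/-1.103; half-tol=0.455, Σhalf²=0.463772
  +D: nom +35.760 → Σnom=-17.040; wc +0.100/-0.100 → slack +1.323/-1.203; half-tol=0.100, Σhalf²=0.473772
  +E: nom +25.600 → Σnom=8.560; wc +0.183/-0.080 → slack +1.506/-1.283; half-tol=0.132, Σhalf²=0.491065
  +F: nom +17.500 → Σnom=26.060; wc +0.270/-0.270 → slack +1.776/-1.553; half-tol=0.270, Σhalf²=0.563965
  +G: nom +3.600 → Σnom=29.660; wc +0.230/-0.290 → slack +2.006/-1.843; half-tol=0.260, Σhalf²=0.631565
Nominal = 29.660. Worst-case = [29.660 - 1.843, 29.660 + 2.006] = [27.817, 31.666]. RSS = √0.631565 = 0.795.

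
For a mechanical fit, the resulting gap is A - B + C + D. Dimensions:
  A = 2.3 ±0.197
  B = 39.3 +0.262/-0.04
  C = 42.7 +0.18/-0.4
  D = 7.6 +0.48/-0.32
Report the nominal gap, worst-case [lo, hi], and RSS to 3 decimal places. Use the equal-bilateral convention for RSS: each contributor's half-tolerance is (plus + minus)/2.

Stack each dimension's contribution:
  +A: nom +2.300 → Σnom=2.300; wc +0.197/-0.197 → slack +0.197/-0.197; half-tol=0.197, Σhalf²=0.038809
  -B: nom -39.300 → Σnom=-37.000; wc +0.040/-0.262 → slack +0.237/-0.459; half-tol=0.151, Σhalf²=0.061610
  +C: nom +42.700 → Σnom=5.700; wc +0.180/-0.400 → slack +0.417/-0.859; half-tol=0.290, Σhalf²=0.145710
  +D: nom +7.600 → Σnom=13.300; wc +0.480/-0.320 → slack +0.897/-1.179; half-tol=0.400, Σhalf²=0.305710
Nominal = 13.300. Worst-case = [13.300 - 1.179, 13.300 + 0.897] = [12.121, 14.197]. RSS = √0.305710 = 0.553.

nominal=13.300 wc=[12.121,14.197] rss=0.553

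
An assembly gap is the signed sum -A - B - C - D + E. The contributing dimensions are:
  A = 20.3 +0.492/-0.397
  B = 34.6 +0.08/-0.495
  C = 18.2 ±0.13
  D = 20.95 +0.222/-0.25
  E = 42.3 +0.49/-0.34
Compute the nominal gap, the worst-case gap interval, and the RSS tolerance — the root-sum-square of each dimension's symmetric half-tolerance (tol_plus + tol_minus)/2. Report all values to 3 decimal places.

Stack each dimension's contribution:
  -A: nom -20.300 → Σnom=-20.300; wc +0.397/-0.492 → slack +0.397/-0.492; half-tol=0.445, Σhalf²=0.197580
  -B: nom -34.600 → Σnom=-54.900; wc +0.495/-0.080 → slack +0.892/-0.572; half-tol=0.287, Σhalf²=0.280236
  -C: nom -18.200 → Σnom=-73.100; wc +0.130/-0.130 → slack +1.022/-0.702; half-tol=0.130, Σhalf²=0.297137
  -D: nom -20.950 → Σnom=-94.050; wc +0.250/-0.222 → slack +1.272/-0.924; half-tol=0.236, Σhalf²=0.352832
  +E: nom +42.300 → Σnom=-51.750; wc +0.490/-0.340 → slack +1.762/-1.264; half-tol=0.415, Σhalf²=0.525057
Nominal = -51.750. Worst-case = [-51.750 - 1.264, -51.750 + 1.762] = [-53.014, -49.988]. RSS = √0.525057 = 0.725.

nominal=-51.750 wc=[-53.014,-49.988] rss=0.725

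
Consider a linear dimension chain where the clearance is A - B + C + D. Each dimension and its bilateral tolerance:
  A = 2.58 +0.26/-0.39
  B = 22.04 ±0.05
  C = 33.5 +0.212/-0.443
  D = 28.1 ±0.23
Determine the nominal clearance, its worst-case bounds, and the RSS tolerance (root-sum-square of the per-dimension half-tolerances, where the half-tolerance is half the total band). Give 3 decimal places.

nominal=42.140 wc=[41.027,42.892] rss=0.518

Stack each dimension's contribution:
  +A: nom +2.580 → Σnom=2.580; wc +0.260/-0.390 → slack +0.260/-0.390; half-tol=0.325, Σhalf²=0.105625
  -B: nom -22.040 → Σnom=-19.460; wc +0.050/-0.050 → slack +0.310/-0.440; half-tol=0.050, Σhalf²=0.108125
  +C: nom +33.500 → Σnom=14.040; wc +0.212/-0.443 → slack +0.522/-0.883; half-tol=0.328, Σhalf²=0.215381
  +D: nom +28.100 → Σnom=42.140; wc +0.230/-0.230 → slack +0.752/-1.113; half-tol=0.230, Σhalf²=0.268281
Nominal = 42.140. Worst-case = [42.140 - 1.113, 42.140 + 0.752] = [41.027, 42.892]. RSS = √0.268281 = 0.518.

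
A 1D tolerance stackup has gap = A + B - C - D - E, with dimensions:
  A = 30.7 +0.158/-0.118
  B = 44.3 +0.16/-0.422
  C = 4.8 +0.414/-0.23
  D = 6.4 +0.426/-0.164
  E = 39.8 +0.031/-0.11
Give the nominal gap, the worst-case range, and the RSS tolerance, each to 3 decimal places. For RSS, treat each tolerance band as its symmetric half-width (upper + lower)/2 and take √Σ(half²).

Stack each dimension's contribution:
  +A: nom +30.700 → Σnom=30.700; wc +0.158/-0.118 → slack +0.158/-0.118; half-tol=0.138, Σhalf²=0.019044
  +B: nom +44.300 → Σnom=75.000; wc +0.160/-0.422 → slack +0.318/-0.540; half-tol=0.291, Σhalf²=0.103725
  -C: nom -4.800 → Σnom=70.200; wc +0.230/-0.414 → slack +0.548/-0.954; half-tol=0.322, Σhalf²=0.207409
  -D: nom -6.400 → Σnom=63.800; wc +0.164/-0.426 → slack +0.712/-1.380; half-tol=0.295, Σhalf²=0.294434
  -E: nom -39.800 → Σnom=24.000; wc +0.110/-0.031 → slack +0.822/-1.411; half-tol=0.071, Σhalf²=0.299404
Nominal = 24.000. Worst-case = [24.000 - 1.411, 24.000 + 0.822] = [22.589, 24.822]. RSS = √0.299404 = 0.547.

nominal=24.000 wc=[22.589,24.822] rss=0.547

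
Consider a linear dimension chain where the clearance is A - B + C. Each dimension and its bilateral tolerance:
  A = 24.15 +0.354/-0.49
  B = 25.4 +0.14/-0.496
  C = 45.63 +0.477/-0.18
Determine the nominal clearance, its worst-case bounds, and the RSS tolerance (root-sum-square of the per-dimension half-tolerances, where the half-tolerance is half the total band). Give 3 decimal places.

nominal=44.380 wc=[43.570,45.707] rss=0.622

Stack each dimension's contribution:
  +A: nom +24.150 → Σnom=24.150; wc +0.354/-0.490 → slack +0.354/-0.490; half-tol=0.422, Σhalf²=0.178084
  -B: nom -25.400 → Σnom=-1.250; wc +0.496/-0.140 → slack +0.850/-0.630; half-tol=0.318, Σhalf²=0.279208
  +C: nom +45.630 → Σnom=44.380; wc +0.477/-0.180 → slack +1.327/-0.810; half-tol=0.329, Σhalf²=0.387120
Nominal = 44.380. Worst-case = [44.380 - 0.810, 44.380 + 1.327] = [43.570, 45.707]. RSS = √0.387120 = 0.622.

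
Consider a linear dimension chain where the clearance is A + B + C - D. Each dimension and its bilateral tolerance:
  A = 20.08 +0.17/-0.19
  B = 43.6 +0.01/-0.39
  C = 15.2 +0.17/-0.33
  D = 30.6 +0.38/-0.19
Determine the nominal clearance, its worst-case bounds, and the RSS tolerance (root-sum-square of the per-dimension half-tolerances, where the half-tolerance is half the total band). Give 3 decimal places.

Stack each dimension's contribution:
  +A: nom +20.080 → Σnom=20.080; wc +0.170/-0.190 → slack +0.170/-0.190; half-tol=0.180, Σhalf²=0.032400
  +B: nom +43.600 → Σnom=63.680; wc +0.010/-0.390 → slack +0.180/-0.580; half-tol=0.200, Σhalf²=0.072400
  +C: nom +15.200 → Σnom=78.880; wc +0.170/-0.330 → slack +0.350/-0.910; half-tol=0.250, Σhalf²=0.134900
  -D: nom -30.600 → Σnom=48.280; wc +0.190/-0.380 → slack +0.540/-1.290; half-tol=0.285, Σhalf²=0.216125
Nominal = 48.280. Worst-case = [48.280 - 1.290, 48.280 + 0.540] = [46.990, 48.820]. RSS = √0.216125 = 0.465.

nominal=48.280 wc=[46.990,48.820] rss=0.465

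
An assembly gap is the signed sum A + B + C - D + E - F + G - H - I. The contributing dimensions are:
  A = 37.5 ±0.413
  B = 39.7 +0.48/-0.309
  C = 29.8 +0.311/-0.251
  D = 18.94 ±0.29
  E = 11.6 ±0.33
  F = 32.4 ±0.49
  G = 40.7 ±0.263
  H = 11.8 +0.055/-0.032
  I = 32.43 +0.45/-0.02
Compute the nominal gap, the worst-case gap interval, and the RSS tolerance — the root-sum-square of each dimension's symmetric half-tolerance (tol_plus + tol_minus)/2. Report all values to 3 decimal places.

Stack each dimension's contribution:
  +A: nom +37.500 → Σnom=37.500; wc +0.413/-0.413 → slack +0.413/-0.413; half-tol=0.413, Σhalf²=0.170569
  +B: nom +39.700 → Σnom=77.200; wc +0.480/-0.309 → slack +0.893/-0.722; half-tol=0.394, Σhalf²=0.326199
  +C: nom +29.800 → Σnom=107.000; wc +0.311/-0.251 → slack +1.204/-0.973; half-tol=0.281, Σhalf²=0.405160
  -D: nom -18.940 → Σnom=88.060; wc +0.290/-0.290 → slack +1.494/-1.263; half-tol=0.290, Σhalf²=0.489260
  +E: nom +11.600 → Σnom=99.660; wc +0.330/-0.330 → slack +1.824/-1.593; half-tol=0.330, Σhalf²=0.598160
  -F: nom -32.400 → Σnom=67.260; wc +0.490/-0.490 → slack +2.314/-2.083; half-tol=0.490, Σhalf²=0.838260
  +G: nom +40.700 → Σnom=107.960; wc +0.263/-0.263 → slack +2.577/-2.346; half-tol=0.263, Σhalf²=0.907429
  -H: nom -11.800 → Σnom=96.160; wc +0.032/-0.055 → slack +2.609/-2.401; half-tol=0.043, Σhalf²=0.909322
  -I: nom -32.430 → Σnom=63.730; wc +0.020/-0.450 → slack +2.629/-2.851; half-tol=0.235, Σhalf²=0.964546
Nominal = 63.730. Worst-case = [63.730 - 2.851, 63.730 + 2.629] = [60.879, 66.359]. RSS = √0.964546 = 0.982.

nominal=63.730 wc=[60.879,66.359] rss=0.982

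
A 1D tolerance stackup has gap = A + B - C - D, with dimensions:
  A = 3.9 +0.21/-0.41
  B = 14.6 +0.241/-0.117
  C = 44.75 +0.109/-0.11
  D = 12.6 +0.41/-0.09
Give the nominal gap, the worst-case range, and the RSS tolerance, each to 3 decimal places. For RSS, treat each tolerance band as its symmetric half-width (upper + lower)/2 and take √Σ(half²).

nominal=-38.850 wc=[-39.896,-38.199] rss=0.450

Stack each dimension's contribution:
  +A: nom +3.900 → Σnom=3.900; wc +0.210/-0.410 → slack +0.210/-0.410; half-tol=0.310, Σhalf²=0.096100
  +B: nom +14.600 → Σnom=18.500; wc +0.241/-0.117 → slack +0.451/-0.527; half-tol=0.179, Σhalf²=0.128141
  -C: nom -44.750 → Σnom=-26.250; wc +0.110/-0.109 → slack +0.561/-0.636; half-tol=0.110, Σhalf²=0.140131
  -D: nom -12.600 → Σnom=-38.850; wc +0.090/-0.410 → slack +0.651/-1.046; half-tol=0.250, Σhalf²=0.202631
Nominal = -38.850. Worst-case = [-38.850 - 1.046, -38.850 + 0.651] = [-39.896, -38.199]. RSS = √0.202631 = 0.450.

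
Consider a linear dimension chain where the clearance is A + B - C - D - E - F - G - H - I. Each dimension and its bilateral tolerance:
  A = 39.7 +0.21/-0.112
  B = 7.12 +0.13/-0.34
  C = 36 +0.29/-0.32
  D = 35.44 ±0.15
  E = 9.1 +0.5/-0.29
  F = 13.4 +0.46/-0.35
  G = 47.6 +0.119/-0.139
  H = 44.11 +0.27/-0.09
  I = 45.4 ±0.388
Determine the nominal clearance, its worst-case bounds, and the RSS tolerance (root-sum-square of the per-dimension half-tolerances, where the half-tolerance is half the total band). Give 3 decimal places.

Stack each dimension's contribution:
  +A: nom +39.700 → Σnom=39.700; wc +0.210/-0.112 → slack +0.210/-0.112; half-tol=0.161, Σhalf²=0.025921
  +B: nom +7.120 → Σnom=46.820; wc +0.130/-0.340 → slack +0.340/-0.452; half-tol=0.235, Σhalf²=0.081146
  -C: nom -36.000 → Σnom=10.820; wc +0.320/-0.290 → slack +0.660/-0.742; half-tol=0.305, Σhalf²=0.174171
  -D: nom -35.440 → Σnom=-24.620; wc +0.150/-0.150 → slack +0.810/-0.892; half-tol=0.150, Σhalf²=0.196671
  -E: nom -9.100 → Σnom=-33.720; wc +0.290/-0.500 → slack +1.100/-1.392; half-tol=0.395, Σhalf²=0.352696
  -F: nom -13.400 → Σnom=-47.120; wc +0.350/-0.460 → slack +1.450/-1.852; half-tol=0.405, Σhalf²=0.516721
  -G: nom -47.600 → Σnom=-94.720; wc +0.139/-0.119 → slack +1.589/-1.971; half-tol=0.129, Σhalf²=0.533362
  -H: nom -44.110 → Σnom=-138.830; wc +0.090/-0.270 → slack +1.679/-2.241; half-tol=0.180, Σhalf²=0.565762
  -I: nom -45.400 → Σnom=-184.230; wc +0.388/-0.388 → slack +2.067/-2.629; half-tol=0.388, Σhalf²=0.716306
Nominal = -184.230. Worst-case = [-184.230 - 2.629, -184.230 + 2.067] = [-186.859, -182.163]. RSS = √0.716306 = 0.846.

nominal=-184.230 wc=[-186.859,-182.163] rss=0.846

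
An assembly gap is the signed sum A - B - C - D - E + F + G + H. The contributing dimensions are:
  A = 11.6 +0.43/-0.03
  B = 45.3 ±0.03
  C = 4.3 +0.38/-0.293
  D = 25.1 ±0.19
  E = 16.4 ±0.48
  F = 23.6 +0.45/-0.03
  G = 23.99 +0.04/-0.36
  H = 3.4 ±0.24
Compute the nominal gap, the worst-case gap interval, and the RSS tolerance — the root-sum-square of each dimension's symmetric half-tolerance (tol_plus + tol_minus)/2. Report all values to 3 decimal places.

nominal=-28.510 wc=[-30.250,-26.357] rss=0.767

Stack each dimension's contribution:
  +A: nom +11.600 → Σnom=11.600; wc +0.430/-0.030 → slack +0.430/-0.030; half-tol=0.230, Σhalf²=0.052900
  -B: nom -45.300 → Σnom=-33.700; wc +0.030/-0.030 → slack +0.460/-0.060; half-tol=0.030, Σhalf²=0.053800
  -C: nom -4.300 → Σnom=-38.000; wc +0.293/-0.380 → slack +0.753/-0.440; half-tol=0.337, Σhalf²=0.167032
  -D: nom -25.100 → Σnom=-63.100; wc +0.190/-0.190 → slack +0.943/-0.630; half-tol=0.190, Σhalf²=0.203132
  -E: nom -16.400 → Σnom=-79.500; wc +0.480/-0.480 → slack +1.423/-1.110; half-tol=0.480, Σhalf²=0.433532
  +F: nom +23.600 → Σnom=-55.900; wc +0.450/-0.030 → slack +1.873/-1.140; half-tol=0.240, Σhalf²=0.491132
  +G: nom +23.990 → Σnom=-31.910; wc +0.040/-0.360 → slack +1.913/-1.500; half-tol=0.200, Σhalf²=0.531132
  +H: nom +3.400 → Σnom=-28.510; wc +0.240/-0.240 → slack +2.153/-1.740; half-tol=0.240, Σhalf²=0.588732
Nominal = -28.510. Worst-case = [-28.510 - 1.740, -28.510 + 2.153] = [-30.250, -26.357]. RSS = √0.588732 = 0.767.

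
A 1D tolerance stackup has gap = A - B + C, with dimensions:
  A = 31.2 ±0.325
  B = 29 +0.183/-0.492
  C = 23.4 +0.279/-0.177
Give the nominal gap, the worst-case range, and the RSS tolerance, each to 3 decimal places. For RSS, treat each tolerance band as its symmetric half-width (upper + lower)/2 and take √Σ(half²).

Stack each dimension's contribution:
  +A: nom +31.200 → Σnom=31.200; wc +0.325/-0.325 → slack +0.325/-0.325; half-tol=0.325, Σhalf²=0.105625
  -B: nom -29.000 → Σnom=2.200; wc +0.492/-0.183 → slack +0.817/-0.508; half-tol=0.338, Σhalf²=0.219531
  +C: nom +23.400 → Σnom=25.600; wc +0.279/-0.177 → slack +1.096/-0.685; half-tol=0.228, Σhalf²=0.271515
Nominal = 25.600. Worst-case = [25.600 - 0.685, 25.600 + 1.096] = [24.915, 26.696]. RSS = √0.271515 = 0.521.

nominal=25.600 wc=[24.915,26.696] rss=0.521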